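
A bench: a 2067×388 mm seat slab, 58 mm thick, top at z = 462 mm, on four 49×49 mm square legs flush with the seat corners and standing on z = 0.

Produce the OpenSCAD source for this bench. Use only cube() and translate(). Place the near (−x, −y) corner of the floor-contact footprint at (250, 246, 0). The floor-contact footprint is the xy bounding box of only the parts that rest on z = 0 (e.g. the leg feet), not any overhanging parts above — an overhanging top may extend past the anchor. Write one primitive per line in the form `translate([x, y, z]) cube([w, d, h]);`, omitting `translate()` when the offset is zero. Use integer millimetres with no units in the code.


// leg_h = 462 − 58 = 404
translate([250, 246, 404]) cube([2067, 388, 58]);
translate([250, 246, 0]) cube([49, 49, 404]);
translate([250, 585, 0]) cube([49, 49, 404]);
translate([2268, 246, 0]) cube([49, 49, 404]);
translate([2268, 585, 0]) cube([49, 49, 404]);


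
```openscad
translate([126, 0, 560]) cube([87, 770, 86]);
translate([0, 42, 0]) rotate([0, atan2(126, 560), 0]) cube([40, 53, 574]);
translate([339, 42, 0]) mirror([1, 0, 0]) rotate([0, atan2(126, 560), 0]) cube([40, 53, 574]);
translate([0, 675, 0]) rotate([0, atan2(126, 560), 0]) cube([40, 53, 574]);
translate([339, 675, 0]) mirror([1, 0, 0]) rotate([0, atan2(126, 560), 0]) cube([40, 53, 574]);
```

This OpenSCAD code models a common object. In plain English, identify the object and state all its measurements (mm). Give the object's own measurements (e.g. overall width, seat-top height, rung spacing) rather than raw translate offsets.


A sawhorse. A 87×770×86 mm beam (x, y, z) sits on two A-frame leg pairs. Each pair is two raked legs of 40×53 mm section (53 mm along y) splaying symmetrically in x. Each leg rises 560 mm vertically over 126 mm of horizontal reach and is 574 mm long along its own axis. Every leg's outer bottom edge rests on the floor and its outer top edge meets a bottom edge of the beam — the left legs (tilting toward +x) meet the beam's −x bottom edge, the right legs (their mirror images, tilting toward −x) meet its +x bottom edge — so the leg tops tuck under the beam, the beam's underside is 560 mm above the floor, and the feet are 339 mm apart outside-to-outside with the beam centred between them. The two leg pairs are set in 42 mm from either end of the beam.


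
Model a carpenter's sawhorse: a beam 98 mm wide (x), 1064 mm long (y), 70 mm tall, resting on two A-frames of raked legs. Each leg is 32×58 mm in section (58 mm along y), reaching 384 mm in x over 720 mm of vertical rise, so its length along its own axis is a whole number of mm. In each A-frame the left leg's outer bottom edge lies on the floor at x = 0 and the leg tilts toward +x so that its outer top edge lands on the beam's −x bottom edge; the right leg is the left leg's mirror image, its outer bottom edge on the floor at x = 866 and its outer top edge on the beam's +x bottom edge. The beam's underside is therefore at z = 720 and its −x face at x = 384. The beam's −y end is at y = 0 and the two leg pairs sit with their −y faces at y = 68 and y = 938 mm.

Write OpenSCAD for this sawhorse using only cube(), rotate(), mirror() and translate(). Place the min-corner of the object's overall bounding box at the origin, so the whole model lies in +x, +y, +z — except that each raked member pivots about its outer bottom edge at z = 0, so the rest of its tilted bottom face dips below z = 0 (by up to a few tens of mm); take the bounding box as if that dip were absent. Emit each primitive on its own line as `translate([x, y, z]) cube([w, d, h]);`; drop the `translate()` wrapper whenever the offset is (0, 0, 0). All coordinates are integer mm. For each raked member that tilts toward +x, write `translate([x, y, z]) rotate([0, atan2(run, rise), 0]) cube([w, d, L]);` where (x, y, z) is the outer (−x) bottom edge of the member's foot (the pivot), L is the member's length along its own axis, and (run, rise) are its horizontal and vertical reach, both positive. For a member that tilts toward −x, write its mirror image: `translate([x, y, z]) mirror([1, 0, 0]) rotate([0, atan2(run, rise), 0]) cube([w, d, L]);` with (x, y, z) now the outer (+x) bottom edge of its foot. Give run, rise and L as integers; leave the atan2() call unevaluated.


translate([384, 0, 720]) cube([98, 1064, 70]);
translate([0, 68, 0]) rotate([0, atan2(384, 720), 0]) cube([32, 58, 816]);
translate([866, 68, 0]) mirror([1, 0, 0]) rotate([0, atan2(384, 720), 0]) cube([32, 58, 816]);
translate([0, 938, 0]) rotate([0, atan2(384, 720), 0]) cube([32, 58, 816]);
translate([866, 938, 0]) mirror([1, 0, 0]) rotate([0, atan2(384, 720), 0]) cube([32, 58, 816]);


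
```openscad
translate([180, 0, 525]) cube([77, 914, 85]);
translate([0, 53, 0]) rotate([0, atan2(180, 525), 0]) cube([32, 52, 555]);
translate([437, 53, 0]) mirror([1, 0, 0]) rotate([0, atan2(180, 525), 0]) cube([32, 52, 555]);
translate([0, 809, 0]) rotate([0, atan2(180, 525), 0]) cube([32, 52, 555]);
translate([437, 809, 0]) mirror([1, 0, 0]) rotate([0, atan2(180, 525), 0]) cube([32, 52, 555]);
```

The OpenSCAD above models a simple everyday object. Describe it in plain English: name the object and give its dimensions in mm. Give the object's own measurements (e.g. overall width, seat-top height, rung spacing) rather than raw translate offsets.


A sawhorse. A 77×914×85 mm beam (x, y, z) sits on two A-frame leg pairs. Each pair is two raked legs of 32×52 mm section (52 mm along y) splaying symmetrically in x. Each leg rises 525 mm vertically over 180 mm of horizontal reach and is 555 mm long along its own axis. Every leg's outer bottom edge rests on the floor and its outer top edge meets a bottom edge of the beam — the left legs (tilting toward +x) meet the beam's −x bottom edge, the right legs (their mirror images, tilting toward −x) meet its +x bottom edge — so the leg tops tuck under the beam, the beam's underside is 525 mm above the floor, and the feet are 437 mm apart outside-to-outside with the beam centred between them. The two leg pairs are set in 53 mm from either end of the beam.


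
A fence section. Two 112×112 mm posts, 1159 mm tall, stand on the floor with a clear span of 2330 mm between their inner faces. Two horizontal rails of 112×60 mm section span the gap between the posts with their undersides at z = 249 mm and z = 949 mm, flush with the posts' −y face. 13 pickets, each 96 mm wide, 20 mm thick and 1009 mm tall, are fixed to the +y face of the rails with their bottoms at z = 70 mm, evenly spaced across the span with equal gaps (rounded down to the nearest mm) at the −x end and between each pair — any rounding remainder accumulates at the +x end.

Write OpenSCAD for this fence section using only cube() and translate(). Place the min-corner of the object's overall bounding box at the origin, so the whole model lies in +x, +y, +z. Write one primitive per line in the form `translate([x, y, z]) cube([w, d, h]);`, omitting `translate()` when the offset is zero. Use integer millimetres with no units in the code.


cube([112, 112, 1159]);
translate([2442, 0, 0]) cube([112, 112, 1159]);
translate([112, 0, 249]) cube([2330, 112, 60]);
translate([112, 0, 949]) cube([2330, 112, 60]);
translate([189, 112, 70]) cube([96, 20, 1009]);
translate([362, 112, 70]) cube([96, 20, 1009]);
translate([535, 112, 70]) cube([96, 20, 1009]);
translate([708, 112, 70]) cube([96, 20, 1009]);
translate([881, 112, 70]) cube([96, 20, 1009]);
translate([1054, 112, 70]) cube([96, 20, 1009]);
translate([1227, 112, 70]) cube([96, 20, 1009]);
translate([1400, 112, 70]) cube([96, 20, 1009]);
translate([1573, 112, 70]) cube([96, 20, 1009]);
translate([1746, 112, 70]) cube([96, 20, 1009]);
translate([1919, 112, 70]) cube([96, 20, 1009]);
translate([2092, 112, 70]) cube([96, 20, 1009]);
translate([2265, 112, 70]) cube([96, 20, 1009]);


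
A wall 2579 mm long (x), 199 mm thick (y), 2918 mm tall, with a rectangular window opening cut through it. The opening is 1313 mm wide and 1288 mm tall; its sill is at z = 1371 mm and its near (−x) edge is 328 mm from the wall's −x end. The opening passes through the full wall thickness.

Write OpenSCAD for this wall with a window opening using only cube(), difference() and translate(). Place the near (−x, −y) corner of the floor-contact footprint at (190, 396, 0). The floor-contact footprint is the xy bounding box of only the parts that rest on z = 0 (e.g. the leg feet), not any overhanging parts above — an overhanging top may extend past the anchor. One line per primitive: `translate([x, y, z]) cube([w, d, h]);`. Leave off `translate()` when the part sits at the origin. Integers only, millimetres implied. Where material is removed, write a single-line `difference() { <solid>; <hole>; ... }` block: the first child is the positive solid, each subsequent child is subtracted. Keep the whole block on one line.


difference() { translate([190, 396, 0]) cube([2579, 199, 2918]); translate([518, 396, 1371]) cube([1313, 199, 1288]); }


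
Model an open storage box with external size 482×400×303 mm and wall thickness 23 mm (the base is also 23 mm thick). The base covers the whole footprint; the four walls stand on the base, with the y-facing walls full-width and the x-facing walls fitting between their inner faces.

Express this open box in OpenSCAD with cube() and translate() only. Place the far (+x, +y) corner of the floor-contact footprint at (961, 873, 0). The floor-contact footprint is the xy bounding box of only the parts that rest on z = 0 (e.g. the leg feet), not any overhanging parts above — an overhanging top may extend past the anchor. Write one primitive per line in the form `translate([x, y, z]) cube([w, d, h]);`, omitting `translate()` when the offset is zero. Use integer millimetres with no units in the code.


translate([479, 473, 0]) cube([482, 400, 23]);
translate([479, 473, 23]) cube([482, 23, 280]);
translate([479, 850, 23]) cube([482, 23, 280]);
translate([479, 496, 23]) cube([23, 354, 280]);
translate([938, 496, 23]) cube([23, 354, 280]);


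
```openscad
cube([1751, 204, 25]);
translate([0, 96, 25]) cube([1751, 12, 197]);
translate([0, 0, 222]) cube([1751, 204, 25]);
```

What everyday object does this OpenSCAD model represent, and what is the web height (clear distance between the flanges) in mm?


An I-beam. The web height is 197 mm.

Two wide flanges with a thin centred web — an I-beam. Overall 247 mm minus two 25 mm flanges gives a web of 247 − 2·25 = 197 mm.


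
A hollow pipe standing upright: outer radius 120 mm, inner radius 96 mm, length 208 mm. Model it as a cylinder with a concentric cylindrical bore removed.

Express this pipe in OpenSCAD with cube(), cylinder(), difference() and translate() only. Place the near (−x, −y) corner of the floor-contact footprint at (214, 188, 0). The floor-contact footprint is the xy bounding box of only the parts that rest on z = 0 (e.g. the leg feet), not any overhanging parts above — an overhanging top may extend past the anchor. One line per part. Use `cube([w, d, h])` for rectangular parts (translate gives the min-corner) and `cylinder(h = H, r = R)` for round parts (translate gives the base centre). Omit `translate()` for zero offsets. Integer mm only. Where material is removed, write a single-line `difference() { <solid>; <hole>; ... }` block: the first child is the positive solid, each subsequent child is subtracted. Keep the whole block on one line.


difference() { translate([334, 308, 0]) cylinder(h = 208, r = 120); translate([334, 308, 0]) cylinder(h = 208, r = 96); }


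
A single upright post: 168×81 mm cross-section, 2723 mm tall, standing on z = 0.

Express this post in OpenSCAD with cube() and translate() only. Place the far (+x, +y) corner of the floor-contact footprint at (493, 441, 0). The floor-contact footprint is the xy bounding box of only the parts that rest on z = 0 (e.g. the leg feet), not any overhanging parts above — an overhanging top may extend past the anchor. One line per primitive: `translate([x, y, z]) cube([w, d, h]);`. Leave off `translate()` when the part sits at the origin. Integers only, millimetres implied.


translate([325, 360, 0]) cube([168, 81, 2723]);


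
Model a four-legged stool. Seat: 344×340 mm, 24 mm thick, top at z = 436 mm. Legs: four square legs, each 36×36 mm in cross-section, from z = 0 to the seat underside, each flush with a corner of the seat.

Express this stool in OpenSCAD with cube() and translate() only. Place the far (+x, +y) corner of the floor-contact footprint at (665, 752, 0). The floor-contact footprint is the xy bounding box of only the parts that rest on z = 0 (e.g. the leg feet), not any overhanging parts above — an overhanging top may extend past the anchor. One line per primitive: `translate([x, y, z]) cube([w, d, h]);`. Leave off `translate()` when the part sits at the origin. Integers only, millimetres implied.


translate([321, 412, 412]) cube([344, 340, 24]);
translate([321, 412, 0]) cube([36, 36, 412]);
translate([629, 412, 0]) cube([36, 36, 412]);
translate([321, 716, 0]) cube([36, 36, 412]);
translate([629, 716, 0]) cube([36, 36, 412]);


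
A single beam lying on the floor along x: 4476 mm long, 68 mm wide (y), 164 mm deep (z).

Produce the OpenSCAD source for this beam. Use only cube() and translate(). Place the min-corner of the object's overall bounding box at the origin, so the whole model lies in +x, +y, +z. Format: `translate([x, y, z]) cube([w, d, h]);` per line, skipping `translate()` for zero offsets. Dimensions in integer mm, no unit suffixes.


cube([4476, 68, 164]);


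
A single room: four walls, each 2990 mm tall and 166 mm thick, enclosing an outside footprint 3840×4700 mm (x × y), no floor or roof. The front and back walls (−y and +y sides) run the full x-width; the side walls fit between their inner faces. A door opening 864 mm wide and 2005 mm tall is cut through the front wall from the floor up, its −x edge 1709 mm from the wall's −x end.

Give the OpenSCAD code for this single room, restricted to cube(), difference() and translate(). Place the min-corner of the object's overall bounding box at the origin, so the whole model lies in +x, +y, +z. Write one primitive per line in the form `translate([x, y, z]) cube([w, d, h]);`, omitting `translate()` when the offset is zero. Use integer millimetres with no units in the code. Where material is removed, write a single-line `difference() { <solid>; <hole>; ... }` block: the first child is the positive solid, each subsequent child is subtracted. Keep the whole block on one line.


difference() { cube([3840, 166, 2990]); translate([1709, 0, 0]) cube([864, 166, 2005]); }
translate([0, 4534, 0]) cube([3840, 166, 2990]);
translate([0, 166, 0]) cube([166, 4368, 2990]);
translate([3674, 166, 0]) cube([166, 4368, 2990]);


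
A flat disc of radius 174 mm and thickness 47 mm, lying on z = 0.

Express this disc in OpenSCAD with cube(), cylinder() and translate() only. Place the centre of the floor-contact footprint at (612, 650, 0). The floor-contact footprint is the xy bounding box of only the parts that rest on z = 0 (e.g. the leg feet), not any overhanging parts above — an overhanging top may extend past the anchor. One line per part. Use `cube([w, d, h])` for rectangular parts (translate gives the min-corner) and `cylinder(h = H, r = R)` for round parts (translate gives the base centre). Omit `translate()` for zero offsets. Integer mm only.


translate([612, 650, 0]) cylinder(h = 47, r = 174);


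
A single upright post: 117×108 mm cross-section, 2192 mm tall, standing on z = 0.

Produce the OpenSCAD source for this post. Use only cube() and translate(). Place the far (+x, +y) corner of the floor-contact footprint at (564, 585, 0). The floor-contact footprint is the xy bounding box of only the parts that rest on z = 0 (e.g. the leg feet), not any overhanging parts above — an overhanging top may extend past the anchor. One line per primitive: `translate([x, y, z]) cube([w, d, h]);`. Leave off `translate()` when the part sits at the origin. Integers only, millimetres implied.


translate([447, 477, 0]) cube([117, 108, 2192]);


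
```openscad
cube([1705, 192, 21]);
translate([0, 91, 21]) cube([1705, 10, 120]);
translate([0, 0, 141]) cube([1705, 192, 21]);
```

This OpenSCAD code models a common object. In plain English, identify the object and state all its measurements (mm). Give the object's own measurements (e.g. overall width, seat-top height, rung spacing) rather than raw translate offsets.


An I-beam lying along x, 1705 mm long. Overall section height 162 mm. Two flanges 192 mm wide (y) and 21 mm thick, one on the floor and one at the top; a web 10 mm thick runs between them, centred on the flange width.


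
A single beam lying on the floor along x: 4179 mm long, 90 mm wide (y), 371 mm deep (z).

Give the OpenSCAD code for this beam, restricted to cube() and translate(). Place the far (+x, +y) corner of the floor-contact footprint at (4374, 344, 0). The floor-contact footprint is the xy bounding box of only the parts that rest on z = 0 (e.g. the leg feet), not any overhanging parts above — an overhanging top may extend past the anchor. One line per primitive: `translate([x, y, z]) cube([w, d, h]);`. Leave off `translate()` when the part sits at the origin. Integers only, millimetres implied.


translate([195, 254, 0]) cube([4179, 90, 371]);


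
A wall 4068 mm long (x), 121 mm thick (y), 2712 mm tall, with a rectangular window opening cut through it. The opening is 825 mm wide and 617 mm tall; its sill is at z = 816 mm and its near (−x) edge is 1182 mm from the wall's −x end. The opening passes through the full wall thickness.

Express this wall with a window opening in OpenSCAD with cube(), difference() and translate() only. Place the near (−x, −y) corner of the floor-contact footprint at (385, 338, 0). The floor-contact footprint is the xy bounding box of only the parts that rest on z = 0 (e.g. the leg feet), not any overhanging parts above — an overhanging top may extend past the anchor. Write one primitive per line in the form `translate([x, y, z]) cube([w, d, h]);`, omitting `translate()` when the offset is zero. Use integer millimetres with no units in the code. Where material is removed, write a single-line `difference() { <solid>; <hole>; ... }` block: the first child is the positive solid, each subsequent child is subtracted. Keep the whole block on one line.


difference() { translate([385, 338, 0]) cube([4068, 121, 2712]); translate([1567, 338, 816]) cube([825, 121, 617]); }


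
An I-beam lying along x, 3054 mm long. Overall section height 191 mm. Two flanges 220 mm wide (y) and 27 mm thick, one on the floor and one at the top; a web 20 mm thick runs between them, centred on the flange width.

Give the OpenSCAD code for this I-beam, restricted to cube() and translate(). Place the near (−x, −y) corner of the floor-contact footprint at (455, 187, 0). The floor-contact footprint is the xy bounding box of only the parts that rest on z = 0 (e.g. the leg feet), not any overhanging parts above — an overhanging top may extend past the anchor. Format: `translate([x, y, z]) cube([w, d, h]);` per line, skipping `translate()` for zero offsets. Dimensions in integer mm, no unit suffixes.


translate([455, 187, 0]) cube([3054, 220, 27]);
translate([455, 287, 27]) cube([3054, 20, 137]);
translate([455, 187, 164]) cube([3054, 220, 27]);


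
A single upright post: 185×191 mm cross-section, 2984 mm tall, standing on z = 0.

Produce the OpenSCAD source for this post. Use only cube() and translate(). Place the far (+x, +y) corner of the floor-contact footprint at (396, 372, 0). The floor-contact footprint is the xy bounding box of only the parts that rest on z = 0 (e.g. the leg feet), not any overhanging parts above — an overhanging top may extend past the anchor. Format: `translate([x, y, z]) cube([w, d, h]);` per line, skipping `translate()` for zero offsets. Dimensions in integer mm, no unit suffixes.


translate([211, 181, 0]) cube([185, 191, 2984]);


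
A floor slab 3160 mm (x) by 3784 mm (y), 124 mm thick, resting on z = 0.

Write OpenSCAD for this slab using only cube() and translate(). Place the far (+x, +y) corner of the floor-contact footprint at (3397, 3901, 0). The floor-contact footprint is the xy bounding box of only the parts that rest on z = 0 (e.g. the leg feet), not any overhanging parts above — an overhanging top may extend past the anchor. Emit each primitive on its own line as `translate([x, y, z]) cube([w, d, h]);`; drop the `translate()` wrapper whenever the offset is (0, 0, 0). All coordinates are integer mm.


translate([237, 117, 0]) cube([3160, 3784, 124]);


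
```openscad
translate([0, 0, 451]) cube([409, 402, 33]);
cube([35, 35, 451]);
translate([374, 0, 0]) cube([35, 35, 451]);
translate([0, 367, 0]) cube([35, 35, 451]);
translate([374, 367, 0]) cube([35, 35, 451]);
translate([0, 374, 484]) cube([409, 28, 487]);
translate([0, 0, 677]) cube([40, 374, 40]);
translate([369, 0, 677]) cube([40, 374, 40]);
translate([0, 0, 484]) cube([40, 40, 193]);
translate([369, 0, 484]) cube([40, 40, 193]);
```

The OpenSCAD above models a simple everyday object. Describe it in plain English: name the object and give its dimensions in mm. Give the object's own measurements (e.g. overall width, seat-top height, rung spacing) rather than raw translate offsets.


A chair. The seat is a 409×402×33 mm slab with its top at z = 484 mm, on four 35×35 mm corner legs (flush with the seat edges, standing on z = 0). A flat backrest 28 mm thick, 487 mm tall, spans the full seat width and rises from the seat top along its +y edge, rear face flush with the rear of the seat. Two armrests of 40×40 mm section run along each side from the seat's front edge to the front of the backrest, top faces 233 mm above the seat top and outer faces flush with the seat's x-edges; a 40×40 mm post under the front of each armrest stands on the seat at the front corner.


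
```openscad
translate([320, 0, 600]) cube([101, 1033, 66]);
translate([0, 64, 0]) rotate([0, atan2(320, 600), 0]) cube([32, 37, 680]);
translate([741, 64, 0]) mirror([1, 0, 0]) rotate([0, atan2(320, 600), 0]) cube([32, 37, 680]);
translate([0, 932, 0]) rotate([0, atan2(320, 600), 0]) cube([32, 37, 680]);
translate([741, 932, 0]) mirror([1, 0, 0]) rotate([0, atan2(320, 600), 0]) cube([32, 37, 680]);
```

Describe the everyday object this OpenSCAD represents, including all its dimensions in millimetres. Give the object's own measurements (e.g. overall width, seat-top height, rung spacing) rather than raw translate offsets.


A sawhorse. A 101×1033×66 mm beam (x, y, z) sits on two A-frame leg pairs. Each pair is two raked legs of 32×37 mm section (37 mm along y) splaying symmetrically in x. Each leg rises 600 mm vertically over 320 mm of horizontal reach and is 680 mm long along its own axis. Every leg's outer bottom edge rests on the floor and its outer top edge meets a bottom edge of the beam — the left legs (tilting toward +x) meet the beam's −x bottom edge, the right legs (their mirror images, tilting toward −x) meet its +x bottom edge — so the leg tops tuck under the beam, the beam's underside is 600 mm above the floor, and the feet are 741 mm apart outside-to-outside with the beam centred between them. The two leg pairs are set in 64 mm from either end of the beam.


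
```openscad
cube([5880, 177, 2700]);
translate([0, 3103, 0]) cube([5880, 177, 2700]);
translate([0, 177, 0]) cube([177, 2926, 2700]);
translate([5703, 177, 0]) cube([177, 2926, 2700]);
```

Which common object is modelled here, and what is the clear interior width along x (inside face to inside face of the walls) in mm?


A house (or room) frame. The interior width is 5526 mm.

Four 2700 mm walls enclosing a rectangle with no floor or roof — a room or house frame. Outside width is 5880 mm and wall thickness is 177 mm, so the interior width is 5880 − 2 × 177 = 5526 mm.


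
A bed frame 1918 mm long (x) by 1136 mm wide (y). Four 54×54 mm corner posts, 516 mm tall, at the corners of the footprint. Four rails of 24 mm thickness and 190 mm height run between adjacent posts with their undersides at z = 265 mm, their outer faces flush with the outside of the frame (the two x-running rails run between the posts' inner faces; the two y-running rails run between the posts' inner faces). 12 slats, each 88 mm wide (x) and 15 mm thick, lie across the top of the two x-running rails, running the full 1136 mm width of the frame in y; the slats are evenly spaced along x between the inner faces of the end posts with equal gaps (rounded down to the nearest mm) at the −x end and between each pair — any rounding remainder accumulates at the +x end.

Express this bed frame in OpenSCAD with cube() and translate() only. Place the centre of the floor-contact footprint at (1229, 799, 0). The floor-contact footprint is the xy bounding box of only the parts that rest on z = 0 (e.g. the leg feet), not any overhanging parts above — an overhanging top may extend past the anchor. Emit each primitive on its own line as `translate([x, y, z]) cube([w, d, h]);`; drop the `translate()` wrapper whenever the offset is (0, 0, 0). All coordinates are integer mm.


// slat z = rail_z + rail_h = 265 + 190 = 455
// slat gap = ⌊(1810 − 12·88) / 13⌋ = 58
translate([270, 231, 0]) cube([54, 54, 516]);
translate([270, 1313, 0]) cube([54, 54, 516]);
translate([2134, 231, 0]) cube([54, 54, 516]);
translate([2134, 1313, 0]) cube([54, 54, 516]);
translate([324, 231, 265]) cube([1810, 24, 190]);
translate([324, 1343, 265]) cube([1810, 24, 190]);
translate([270, 285, 265]) cube([24, 1028, 190]);
translate([2164, 285, 265]) cube([24, 1028, 190]);
translate([382, 231, 455]) cube([88, 1136, 15]);
translate([528, 231, 455]) cube([88, 1136, 15]);
translate([674, 231, 455]) cube([88, 1136, 15]);
translate([820, 231, 455]) cube([88, 1136, 15]);
translate([966, 231, 455]) cube([88, 1136, 15]);
translate([1112, 231, 455]) cube([88, 1136, 15]);
translate([1258, 231, 455]) cube([88, 1136, 15]);
translate([1404, 231, 455]) cube([88, 1136, 15]);
translate([1550, 231, 455]) cube([88, 1136, 15]);
translate([1696, 231, 455]) cube([88, 1136, 15]);
translate([1842, 231, 455]) cube([88, 1136, 15]);
translate([1988, 231, 455]) cube([88, 1136, 15]);


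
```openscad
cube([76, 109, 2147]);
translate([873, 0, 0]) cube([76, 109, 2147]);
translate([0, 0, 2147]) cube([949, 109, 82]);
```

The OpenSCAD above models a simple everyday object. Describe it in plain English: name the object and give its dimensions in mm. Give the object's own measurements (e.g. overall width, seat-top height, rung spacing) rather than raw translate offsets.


A door frame. The clear opening is 797 mm wide and 2147 mm high. Two 76 mm wide jambs, 109 mm deep, stand either side of the opening from the floor to the top of the opening. A 82 mm thick head sits across the top of both jambs, spanning the full outside width of the frame.


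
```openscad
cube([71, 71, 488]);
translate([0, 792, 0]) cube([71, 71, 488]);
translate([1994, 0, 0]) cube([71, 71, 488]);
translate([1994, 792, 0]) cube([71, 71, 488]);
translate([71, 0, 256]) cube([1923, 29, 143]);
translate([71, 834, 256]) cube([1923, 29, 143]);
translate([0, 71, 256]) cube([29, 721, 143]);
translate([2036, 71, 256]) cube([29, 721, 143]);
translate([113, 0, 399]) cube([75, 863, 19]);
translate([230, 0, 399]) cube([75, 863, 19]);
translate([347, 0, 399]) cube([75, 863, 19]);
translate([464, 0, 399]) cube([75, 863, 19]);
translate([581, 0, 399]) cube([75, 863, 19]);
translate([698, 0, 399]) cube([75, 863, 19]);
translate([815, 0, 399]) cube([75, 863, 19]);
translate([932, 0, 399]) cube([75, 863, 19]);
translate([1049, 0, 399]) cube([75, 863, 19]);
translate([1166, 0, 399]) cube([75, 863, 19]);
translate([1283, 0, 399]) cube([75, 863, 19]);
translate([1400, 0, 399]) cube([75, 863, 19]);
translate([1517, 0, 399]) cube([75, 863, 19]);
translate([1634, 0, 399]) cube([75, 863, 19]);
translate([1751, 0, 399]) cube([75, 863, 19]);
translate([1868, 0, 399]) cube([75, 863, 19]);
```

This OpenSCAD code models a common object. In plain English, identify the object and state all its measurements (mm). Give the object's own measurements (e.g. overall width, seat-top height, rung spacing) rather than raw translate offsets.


A bed frame 2065 mm long (x) by 863 mm wide (y). Four 71×71 mm corner posts, 488 mm tall, at the corners of the footprint. Four rails of 29 mm thickness and 143 mm height run between adjacent posts with their undersides at z = 256 mm, their outer faces flush with the outside of the frame (the two x-running rails run between the posts' inner faces; the two y-running rails run between the posts' inner faces). 16 slats, each 75 mm wide (x) and 19 mm thick, lie across the top of the two x-running rails, running the full 863 mm width of the frame in y; along x they sit between the end posts with a 42 mm gap after the −x posts and between neighbouring slats, leaving 51 mm before the +x posts.


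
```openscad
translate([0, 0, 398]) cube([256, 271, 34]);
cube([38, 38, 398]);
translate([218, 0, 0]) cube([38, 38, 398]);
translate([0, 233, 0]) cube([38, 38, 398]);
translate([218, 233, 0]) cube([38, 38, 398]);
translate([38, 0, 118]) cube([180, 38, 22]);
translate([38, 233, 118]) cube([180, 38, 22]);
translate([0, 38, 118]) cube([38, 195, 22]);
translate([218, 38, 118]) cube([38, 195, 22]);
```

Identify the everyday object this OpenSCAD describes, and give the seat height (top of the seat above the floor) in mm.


A stool. The seat height is 432 mm.

A 256×271×34 slab at z = 398 on four corner posts — a stool. The seat top is 398 + 34 = 432 mm.


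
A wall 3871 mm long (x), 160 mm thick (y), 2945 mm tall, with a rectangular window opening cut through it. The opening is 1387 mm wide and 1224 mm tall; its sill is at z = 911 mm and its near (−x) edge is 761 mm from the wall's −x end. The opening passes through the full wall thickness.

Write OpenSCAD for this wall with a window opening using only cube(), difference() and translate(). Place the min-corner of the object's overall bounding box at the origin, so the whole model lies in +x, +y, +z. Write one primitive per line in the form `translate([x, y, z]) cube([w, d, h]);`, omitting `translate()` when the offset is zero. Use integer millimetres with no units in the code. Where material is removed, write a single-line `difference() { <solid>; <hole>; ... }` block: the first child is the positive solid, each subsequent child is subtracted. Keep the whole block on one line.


difference() { cube([3871, 160, 2945]); translate([761, 0, 911]) cube([1387, 160, 1224]); }


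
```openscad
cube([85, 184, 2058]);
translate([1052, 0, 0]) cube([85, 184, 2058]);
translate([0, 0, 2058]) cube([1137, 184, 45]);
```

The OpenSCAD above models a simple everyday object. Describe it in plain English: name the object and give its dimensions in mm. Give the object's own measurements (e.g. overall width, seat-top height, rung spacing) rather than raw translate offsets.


A door frame. The clear opening is 967 mm wide and 2058 mm high. Two 85 mm wide jambs, 184 mm deep, stand either side of the opening from the floor to the top of the opening. A 45 mm thick head sits across the top of both jambs, spanning the full outside width of the frame.


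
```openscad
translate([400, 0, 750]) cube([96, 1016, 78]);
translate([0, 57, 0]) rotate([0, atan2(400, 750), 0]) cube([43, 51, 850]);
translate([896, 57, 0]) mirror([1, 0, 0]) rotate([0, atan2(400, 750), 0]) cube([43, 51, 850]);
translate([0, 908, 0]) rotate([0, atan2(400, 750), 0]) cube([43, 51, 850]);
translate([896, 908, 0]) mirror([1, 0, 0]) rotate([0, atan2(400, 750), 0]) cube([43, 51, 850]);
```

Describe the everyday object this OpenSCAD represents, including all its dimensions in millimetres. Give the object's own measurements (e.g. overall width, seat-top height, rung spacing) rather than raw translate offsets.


A sawhorse. A 96×1016×78 mm beam (x, y, z) sits on two A-frame leg pairs. Each pair is two raked legs of 43×51 mm section (51 mm along y) splaying symmetrically in x. Each leg rises 750 mm vertically over 400 mm of horizontal reach and is 850 mm long along its own axis. Every leg's outer bottom edge rests on the floor and its outer top edge meets a bottom edge of the beam — the left legs (tilting toward +x) meet the beam's −x bottom edge, the right legs (their mirror images, tilting toward −x) meet its +x bottom edge — so the leg tops tuck under the beam, the beam's underside is 750 mm above the floor, and the feet are 896 mm apart outside-to-outside with the beam centred between them. The two leg pairs are set in 57 mm from either end of the beam.


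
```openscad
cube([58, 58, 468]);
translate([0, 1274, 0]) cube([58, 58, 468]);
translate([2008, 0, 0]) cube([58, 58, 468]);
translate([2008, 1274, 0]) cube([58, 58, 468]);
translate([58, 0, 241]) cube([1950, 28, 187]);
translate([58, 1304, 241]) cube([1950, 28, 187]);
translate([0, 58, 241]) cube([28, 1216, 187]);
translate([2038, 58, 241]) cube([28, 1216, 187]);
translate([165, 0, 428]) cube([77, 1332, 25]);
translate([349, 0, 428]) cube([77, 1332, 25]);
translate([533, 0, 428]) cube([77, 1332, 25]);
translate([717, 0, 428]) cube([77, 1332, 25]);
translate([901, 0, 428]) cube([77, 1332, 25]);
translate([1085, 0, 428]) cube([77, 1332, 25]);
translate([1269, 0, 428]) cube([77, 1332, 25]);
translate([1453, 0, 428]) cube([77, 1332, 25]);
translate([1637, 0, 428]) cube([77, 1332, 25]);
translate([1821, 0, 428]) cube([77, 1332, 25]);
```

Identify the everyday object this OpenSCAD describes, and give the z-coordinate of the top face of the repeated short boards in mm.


A bed frame. The slat-top height is 453 mm.

Four posts, four rails, and a row of slats — a bed frame. Slats sit on the rails at z = 241 + 187 = 428; with slat thickness 25, the top is 453 mm.


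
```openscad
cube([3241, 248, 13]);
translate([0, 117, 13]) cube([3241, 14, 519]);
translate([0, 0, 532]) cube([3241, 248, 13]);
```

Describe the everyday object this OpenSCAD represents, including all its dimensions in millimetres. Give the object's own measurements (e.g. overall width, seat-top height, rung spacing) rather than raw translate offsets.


An I-beam lying along x, 3241 mm long. Overall section height 545 mm. Two flanges 248 mm wide (y) and 13 mm thick, one on the floor and one at the top; a web 14 mm thick runs between them, centred on the flange width.


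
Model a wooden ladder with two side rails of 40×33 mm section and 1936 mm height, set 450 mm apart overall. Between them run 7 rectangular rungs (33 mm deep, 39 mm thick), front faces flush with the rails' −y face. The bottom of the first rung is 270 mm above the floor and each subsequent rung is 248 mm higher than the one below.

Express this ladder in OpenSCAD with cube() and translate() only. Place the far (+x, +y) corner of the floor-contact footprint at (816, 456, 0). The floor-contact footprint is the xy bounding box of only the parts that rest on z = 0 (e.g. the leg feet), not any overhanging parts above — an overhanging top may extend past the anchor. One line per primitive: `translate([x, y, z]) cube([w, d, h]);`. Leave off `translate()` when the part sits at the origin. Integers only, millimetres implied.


// rung span = 450 - 2*40 = 370
// rung[k] z = 270 + k*248
translate([366, 423, 0]) cube([40, 33, 1936]);
translate([776, 423, 0]) cube([40, 33, 1936]);
translate([406, 423, 270]) cube([370, 33, 39]);
translate([406, 423, 518]) cube([370, 33, 39]);
translate([406, 423, 766]) cube([370, 33, 39]);
translate([406, 423, 1014]) cube([370, 33, 39]);
translate([406, 423, 1262]) cube([370, 33, 39]);
translate([406, 423, 1510]) cube([370, 33, 39]);
translate([406, 423, 1758]) cube([370, 33, 39]);


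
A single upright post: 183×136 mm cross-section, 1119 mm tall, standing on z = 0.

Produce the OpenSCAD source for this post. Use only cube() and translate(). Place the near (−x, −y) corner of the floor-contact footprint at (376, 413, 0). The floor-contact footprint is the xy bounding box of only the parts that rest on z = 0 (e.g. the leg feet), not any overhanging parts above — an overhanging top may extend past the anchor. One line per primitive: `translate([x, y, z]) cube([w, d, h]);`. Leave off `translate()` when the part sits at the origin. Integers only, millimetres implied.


translate([376, 413, 0]) cube([183, 136, 1119]);


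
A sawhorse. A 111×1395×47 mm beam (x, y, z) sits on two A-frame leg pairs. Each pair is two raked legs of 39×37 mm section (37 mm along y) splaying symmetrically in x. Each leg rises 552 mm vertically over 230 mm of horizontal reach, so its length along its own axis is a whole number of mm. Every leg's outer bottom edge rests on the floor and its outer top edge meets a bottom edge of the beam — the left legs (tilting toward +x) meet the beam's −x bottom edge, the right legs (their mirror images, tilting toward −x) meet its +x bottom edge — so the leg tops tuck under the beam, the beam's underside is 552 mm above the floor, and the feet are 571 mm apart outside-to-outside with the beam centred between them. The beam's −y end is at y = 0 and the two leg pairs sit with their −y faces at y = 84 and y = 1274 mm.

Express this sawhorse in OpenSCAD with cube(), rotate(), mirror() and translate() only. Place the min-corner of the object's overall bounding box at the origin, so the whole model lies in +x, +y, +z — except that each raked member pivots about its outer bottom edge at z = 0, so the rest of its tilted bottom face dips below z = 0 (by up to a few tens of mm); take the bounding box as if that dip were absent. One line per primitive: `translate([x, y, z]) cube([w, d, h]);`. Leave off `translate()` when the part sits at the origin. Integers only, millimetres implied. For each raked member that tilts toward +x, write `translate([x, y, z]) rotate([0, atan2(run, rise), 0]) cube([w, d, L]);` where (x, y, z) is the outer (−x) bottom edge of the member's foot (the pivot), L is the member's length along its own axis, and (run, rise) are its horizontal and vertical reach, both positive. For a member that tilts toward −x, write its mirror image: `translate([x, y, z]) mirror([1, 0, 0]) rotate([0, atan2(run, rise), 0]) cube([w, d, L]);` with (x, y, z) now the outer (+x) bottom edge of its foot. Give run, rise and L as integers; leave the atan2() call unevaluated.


// leg length = √(230² + 552²) = 598
// right-leg outer foot x = 2·230 + 111 = 571
// beam min-corner = (230, 0, 552)
translate([230, 0, 552]) cube([111, 1395, 47]);
translate([0, 84, 0]) rotate([0, atan2(230, 552), 0]) cube([39, 37, 598]);
translate([571, 84, 0]) mirror([1, 0, 0]) rotate([0, atan2(230, 552), 0]) cube([39, 37, 598]);
translate([0, 1274, 0]) rotate([0, atan2(230, 552), 0]) cube([39, 37, 598]);
translate([571, 1274, 0]) mirror([1, 0, 0]) rotate([0, atan2(230, 552), 0]) cube([39, 37, 598]);


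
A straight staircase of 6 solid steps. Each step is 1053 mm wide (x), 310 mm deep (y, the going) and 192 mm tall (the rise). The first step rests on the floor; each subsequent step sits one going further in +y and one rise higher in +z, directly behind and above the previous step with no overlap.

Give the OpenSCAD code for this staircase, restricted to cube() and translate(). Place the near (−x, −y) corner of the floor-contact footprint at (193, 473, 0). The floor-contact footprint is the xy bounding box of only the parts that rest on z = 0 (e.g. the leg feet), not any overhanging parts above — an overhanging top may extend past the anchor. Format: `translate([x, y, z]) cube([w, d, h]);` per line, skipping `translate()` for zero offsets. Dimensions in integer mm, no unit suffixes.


translate([193, 473, 0]) cube([1053, 310, 192]);
translate([193, 783, 192]) cube([1053, 310, 192]);
translate([193, 1093, 384]) cube([1053, 310, 192]);
translate([193, 1403, 576]) cube([1053, 310, 192]);
translate([193, 1713, 768]) cube([1053, 310, 192]);
translate([193, 2023, 960]) cube([1053, 310, 192]);


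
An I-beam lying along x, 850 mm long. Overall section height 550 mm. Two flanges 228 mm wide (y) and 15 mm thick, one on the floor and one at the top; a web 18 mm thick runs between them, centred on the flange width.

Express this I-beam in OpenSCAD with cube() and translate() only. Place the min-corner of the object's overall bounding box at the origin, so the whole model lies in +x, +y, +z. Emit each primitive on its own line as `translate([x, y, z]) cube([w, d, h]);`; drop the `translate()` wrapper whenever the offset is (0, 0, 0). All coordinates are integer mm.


cube([850, 228, 15]);
translate([0, 105, 15]) cube([850, 18, 520]);
translate([0, 0, 535]) cube([850, 228, 15]);
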